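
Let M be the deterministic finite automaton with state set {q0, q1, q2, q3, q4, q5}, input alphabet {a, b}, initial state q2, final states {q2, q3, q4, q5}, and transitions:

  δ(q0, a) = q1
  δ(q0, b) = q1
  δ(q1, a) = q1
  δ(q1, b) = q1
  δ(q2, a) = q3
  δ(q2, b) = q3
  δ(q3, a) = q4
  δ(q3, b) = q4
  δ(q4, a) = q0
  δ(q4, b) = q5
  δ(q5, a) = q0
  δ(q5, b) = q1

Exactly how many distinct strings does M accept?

11

The useful subgraph on states {q2, q3, q4, q5} is acyclic, so L(M) is finite; the longest accepting path visits 4 useful states, giving maximum string length 3.
Counting accepting paths from q2 by length: 1 of length 0, 2 of length 1, 4 of length 2, 4 of length 3. Total 11.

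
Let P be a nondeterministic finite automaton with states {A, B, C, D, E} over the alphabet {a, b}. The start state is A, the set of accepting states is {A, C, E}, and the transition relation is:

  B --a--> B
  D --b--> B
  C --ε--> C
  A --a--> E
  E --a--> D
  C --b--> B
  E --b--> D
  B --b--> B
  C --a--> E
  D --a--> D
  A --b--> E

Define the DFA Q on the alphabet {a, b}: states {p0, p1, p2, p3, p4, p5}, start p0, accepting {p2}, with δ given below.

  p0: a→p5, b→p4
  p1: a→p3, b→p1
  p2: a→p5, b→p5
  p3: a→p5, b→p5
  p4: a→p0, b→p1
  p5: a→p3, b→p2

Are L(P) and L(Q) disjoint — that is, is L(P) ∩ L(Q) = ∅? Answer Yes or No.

Yes

Exploring the product automaton P × Q from the start pair (A, p0), following both machines on each input symbol, reaches 14 state pairs: (A, p0), (E, p5), (E, p4), (D, p3), (D, p2), (D, p0), (D, p1), (D, p5), (B, p5), (B, p4), (B, p1), (B, p2), (B, p3), (B, p0).
P accepts in {A, C, E} and Q accepts in {p2}; no reachable pair has both components accepting, so no string drives both machines to acceptance simultaneously and L(P) ∩ L(Q) = ∅.
So no string is accepted by both, and the intersection is empty.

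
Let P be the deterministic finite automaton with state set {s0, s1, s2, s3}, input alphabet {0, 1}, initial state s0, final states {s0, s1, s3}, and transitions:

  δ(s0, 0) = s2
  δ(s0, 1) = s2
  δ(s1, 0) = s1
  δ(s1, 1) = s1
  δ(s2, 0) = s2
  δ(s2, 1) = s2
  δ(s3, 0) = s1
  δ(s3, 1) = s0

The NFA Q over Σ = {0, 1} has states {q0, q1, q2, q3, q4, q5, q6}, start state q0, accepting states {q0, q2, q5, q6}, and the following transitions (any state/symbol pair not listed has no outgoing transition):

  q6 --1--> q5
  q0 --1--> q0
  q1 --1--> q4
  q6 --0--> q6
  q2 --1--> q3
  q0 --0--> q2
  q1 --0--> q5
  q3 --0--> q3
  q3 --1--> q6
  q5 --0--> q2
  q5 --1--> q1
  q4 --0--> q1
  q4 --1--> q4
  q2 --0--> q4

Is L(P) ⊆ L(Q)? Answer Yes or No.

Exploring the product automaton P × Q from the start pair (s0, q0), following both machines on each input symbol, reaches 8 state pairs: (s0, q0), (s2, q2), (s2, q0), (s2, q4), (s2, q3), (s2, q1), (s2, q6), (s2, q5).
P accepts in {s0, s1, s3} and Q accepts in {q0, q2, q5, q6}. The reachable pairs whose P-component is accepting are (s0, q0); in each of them the Q-component is accepting too, so the product for L(P) \ L(Q) (P-component accepting, Q-component rejecting) has no reachable accepting pair and the difference is empty.
Hence every string in L(P) is also in L(Q).

Yes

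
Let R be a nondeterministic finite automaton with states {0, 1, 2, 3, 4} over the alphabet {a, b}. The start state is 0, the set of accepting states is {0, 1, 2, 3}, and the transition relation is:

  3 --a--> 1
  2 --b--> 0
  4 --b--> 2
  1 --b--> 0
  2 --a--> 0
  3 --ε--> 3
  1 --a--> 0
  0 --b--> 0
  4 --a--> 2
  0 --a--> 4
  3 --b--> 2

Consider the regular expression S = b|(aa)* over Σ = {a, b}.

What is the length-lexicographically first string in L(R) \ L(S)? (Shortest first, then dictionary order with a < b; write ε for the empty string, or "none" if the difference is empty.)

ab

The string ab is accepted by R but not by S.
No shorter string lies in the difference, and ab is the lexicographically first length-2 string in L(R) \ L(S).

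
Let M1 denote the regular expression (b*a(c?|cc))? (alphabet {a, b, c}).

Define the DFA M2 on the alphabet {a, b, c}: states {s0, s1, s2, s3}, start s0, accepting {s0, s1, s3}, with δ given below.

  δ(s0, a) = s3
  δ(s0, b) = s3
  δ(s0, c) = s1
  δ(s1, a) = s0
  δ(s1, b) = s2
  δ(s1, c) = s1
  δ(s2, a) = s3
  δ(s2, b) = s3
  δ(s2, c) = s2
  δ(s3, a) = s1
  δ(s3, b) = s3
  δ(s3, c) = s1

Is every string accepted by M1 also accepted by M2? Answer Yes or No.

Converting the expression M1 to a DFA (subset construction, then merging equivalent states) gives the minimal DFA with states {r0, r1, r2, r3, r4, r5}, start state r0, accepting states {r0, r1, r4, r5} and transitions r0: a→r1, b→r2, c→r3; r1: a→r3, b→r3, c→r4; r2: a→r1, b→r2, c→r3; r3: a→r3, b→r3, c→r3; r4: a→r3, b→r3, c→r5; r5: a→r3, b→r3, c→r3.
Exploring the product automaton M1 × M2 from the start pair (r0, s0), following both machines on each input symbol, reaches 10 state pairs: (r0, s0), (r1, s3), (r2, s3), (r3, s1), (r3, s3), (r4, s1), (r1, s1), (r3, s0), (r3, s2), (r5, s1).
M1 accepts in {r0, r1, r4, r5} and M2 accepts in {s0, s1, s3}. The reachable pairs whose M1-component is accepting are (r0, s0), (r1, s3), (r4, s1), (r1, s1), (r5, s1); in each of them the M2-component is accepting too, so the product for L(M1) \ L(M2) (M1-component accepting, M2-component rejecting) has no reachable accepting pair and the difference is empty.
Hence every string in L(M1) is also in L(M2).

Yes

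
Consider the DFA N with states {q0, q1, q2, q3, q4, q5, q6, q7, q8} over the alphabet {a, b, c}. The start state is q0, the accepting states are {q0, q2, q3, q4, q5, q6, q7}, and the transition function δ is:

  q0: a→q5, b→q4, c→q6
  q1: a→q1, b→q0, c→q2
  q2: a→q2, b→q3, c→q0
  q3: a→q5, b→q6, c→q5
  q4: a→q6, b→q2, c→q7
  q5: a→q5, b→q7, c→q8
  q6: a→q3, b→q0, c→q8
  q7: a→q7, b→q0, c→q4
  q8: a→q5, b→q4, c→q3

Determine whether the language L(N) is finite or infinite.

State q0 is reachable from the start and can reach an accepting state, and it lies on the cycle q0 → q4 → q2 → q0.
Traversing that cycle any number of times yields accepted strings of unbounded length, so the language is infinite.

infinite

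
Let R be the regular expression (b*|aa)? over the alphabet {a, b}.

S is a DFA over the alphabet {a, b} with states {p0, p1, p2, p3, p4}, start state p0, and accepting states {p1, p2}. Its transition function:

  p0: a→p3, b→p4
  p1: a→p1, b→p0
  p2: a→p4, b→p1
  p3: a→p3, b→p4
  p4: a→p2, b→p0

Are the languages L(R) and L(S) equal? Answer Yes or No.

The empty string ε is accepted by R but rejected by S.
So L(R) ≠ L(S).

No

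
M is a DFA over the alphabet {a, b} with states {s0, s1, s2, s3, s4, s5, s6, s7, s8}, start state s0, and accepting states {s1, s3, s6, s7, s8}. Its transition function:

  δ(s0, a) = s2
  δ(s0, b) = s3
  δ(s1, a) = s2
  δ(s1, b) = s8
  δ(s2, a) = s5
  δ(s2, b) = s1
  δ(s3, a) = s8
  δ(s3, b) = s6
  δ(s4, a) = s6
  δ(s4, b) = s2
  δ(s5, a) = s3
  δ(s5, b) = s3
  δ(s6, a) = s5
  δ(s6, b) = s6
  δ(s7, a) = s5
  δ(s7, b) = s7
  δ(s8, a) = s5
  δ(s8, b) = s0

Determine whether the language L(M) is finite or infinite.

infinite

State s0 is reachable from the start and can reach an accepting state, and it lies on the cycle s0 → s2 → s1 → s8 → s0.
Traversing that cycle any number of times yields accepted strings of unbounded length, so the language is infinite.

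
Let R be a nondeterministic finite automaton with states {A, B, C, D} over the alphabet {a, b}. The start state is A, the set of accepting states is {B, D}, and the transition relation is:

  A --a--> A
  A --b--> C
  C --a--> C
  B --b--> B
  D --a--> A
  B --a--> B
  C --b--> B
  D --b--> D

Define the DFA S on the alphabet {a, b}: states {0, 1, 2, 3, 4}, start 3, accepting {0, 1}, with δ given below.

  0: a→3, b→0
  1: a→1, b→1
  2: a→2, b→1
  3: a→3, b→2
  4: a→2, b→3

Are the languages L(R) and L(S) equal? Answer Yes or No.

Exploring the product automaton R × S from the start pair (A, 3), following both machines on each input symbol, reaches 3 state pairs: (A, 3), (C, 2), (B, 1).
R accepts in {B, D} and S accepts in {0, 1}. In every reachable pair the two components are either both accepting — (B, 1) — or both non-accepting, so no string is accepted by exactly one of the machines: L(R) \ L(S) and L(S) \ L(R) are both empty.
Hence every string is accepted by R iff it is accepted by S, and the two languages coincide.

Yes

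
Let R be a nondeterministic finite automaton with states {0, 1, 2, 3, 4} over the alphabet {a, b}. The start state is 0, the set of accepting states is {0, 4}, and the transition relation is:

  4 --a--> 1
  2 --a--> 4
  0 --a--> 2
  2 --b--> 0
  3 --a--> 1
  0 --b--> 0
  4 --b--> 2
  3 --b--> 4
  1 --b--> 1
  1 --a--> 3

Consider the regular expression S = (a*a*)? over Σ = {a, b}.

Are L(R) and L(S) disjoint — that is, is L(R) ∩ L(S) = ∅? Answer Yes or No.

No

The empty string ε is accepted by both R and S.
Hence L(R) ∩ L(S) ≠ ∅.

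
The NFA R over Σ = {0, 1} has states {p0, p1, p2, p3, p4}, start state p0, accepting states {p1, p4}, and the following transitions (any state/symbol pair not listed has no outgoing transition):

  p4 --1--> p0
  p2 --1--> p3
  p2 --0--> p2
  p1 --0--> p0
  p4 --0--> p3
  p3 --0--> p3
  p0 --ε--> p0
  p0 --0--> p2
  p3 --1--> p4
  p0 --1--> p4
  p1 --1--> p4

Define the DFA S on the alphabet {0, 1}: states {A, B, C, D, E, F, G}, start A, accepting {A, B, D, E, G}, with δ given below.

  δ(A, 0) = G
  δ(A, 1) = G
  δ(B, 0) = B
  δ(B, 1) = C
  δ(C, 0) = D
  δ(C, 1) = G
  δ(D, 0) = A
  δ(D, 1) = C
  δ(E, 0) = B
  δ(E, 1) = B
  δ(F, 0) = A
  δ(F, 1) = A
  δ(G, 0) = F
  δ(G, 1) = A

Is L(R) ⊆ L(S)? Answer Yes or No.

Yes

Exploring the product automaton R × S from the start pair (p0, A), following both machines on each input symbol, reaches 10 state pairs: (p0, A), (p2, G), (p4, G), (p2, F), (p3, A), (p3, F), (p2, A), (p3, G), (p4, A), (p0, G).
R accepts in {p1, p4} and S accepts in {A, B, D, E, G}. The reachable pairs whose R-component is accepting are (p4, G), (p4, A); in each of them the S-component is accepting too, so the product for L(R) \ L(S) (R-component accepting, S-component rejecting) has no reachable accepting pair and the difference is empty.
Hence every string in L(R) is also in L(S).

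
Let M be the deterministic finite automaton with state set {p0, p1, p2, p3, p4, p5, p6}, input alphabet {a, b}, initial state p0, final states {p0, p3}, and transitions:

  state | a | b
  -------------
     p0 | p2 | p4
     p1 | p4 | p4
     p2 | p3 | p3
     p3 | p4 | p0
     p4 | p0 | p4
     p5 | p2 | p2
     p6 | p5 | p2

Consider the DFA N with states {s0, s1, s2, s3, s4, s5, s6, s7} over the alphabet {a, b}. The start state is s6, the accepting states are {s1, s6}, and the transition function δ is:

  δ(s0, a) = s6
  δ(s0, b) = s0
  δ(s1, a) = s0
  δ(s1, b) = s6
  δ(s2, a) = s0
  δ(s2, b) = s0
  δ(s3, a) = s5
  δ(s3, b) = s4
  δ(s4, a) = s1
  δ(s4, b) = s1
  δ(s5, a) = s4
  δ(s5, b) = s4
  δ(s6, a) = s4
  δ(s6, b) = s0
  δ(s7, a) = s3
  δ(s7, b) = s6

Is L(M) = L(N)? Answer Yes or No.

Exploring the product automaton M × N from the start pair (p0, s6), following both machines on each input symbol, reaches 4 state pairs: (p0, s6), (p2, s4), (p4, s0), (p3, s1).
M accepts in {p0, p3} and N accepts in {s1, s6}. In every reachable pair the two components are either both accepting — (p0, s6), (p3, s1) — or both non-accepting, so no string is accepted by exactly one of the machines: L(M) \ L(N) and L(N) \ L(M) are both empty.
Hence every string is accepted by M iff it is accepted by N, and the two languages coincide.

Yes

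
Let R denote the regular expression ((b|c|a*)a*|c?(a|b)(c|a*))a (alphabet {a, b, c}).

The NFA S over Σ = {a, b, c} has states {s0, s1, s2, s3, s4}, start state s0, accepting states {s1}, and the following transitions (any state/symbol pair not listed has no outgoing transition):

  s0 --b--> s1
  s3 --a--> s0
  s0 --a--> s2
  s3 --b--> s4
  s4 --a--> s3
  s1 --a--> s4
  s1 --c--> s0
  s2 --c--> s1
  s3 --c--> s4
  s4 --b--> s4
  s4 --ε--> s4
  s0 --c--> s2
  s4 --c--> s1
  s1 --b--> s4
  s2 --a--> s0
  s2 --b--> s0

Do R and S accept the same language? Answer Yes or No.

The string a is accepted by R but rejected by S.
So L(R) ≠ L(S).

No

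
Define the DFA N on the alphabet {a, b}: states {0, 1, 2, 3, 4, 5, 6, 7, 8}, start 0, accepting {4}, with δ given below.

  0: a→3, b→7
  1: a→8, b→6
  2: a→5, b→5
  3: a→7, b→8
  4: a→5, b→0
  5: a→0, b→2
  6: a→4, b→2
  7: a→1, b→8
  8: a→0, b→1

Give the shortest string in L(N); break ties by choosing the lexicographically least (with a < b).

A breadth-first search from 0 reaches an accepting state first via the path 0 → 7 → 1 → 6 → 4 on input baba.
No string of length < 4 is accepted (BFS exhausts all shorter strings without reaching an accepting state), and baba is the lexicographically least accepting string of length 4.

baba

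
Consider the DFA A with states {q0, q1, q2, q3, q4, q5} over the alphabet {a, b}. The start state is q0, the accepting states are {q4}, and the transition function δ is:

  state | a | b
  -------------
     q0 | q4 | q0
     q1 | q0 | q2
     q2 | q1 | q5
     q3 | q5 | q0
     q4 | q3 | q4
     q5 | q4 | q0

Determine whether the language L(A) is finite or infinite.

State q0 is reachable from the start and can reach an accepting state, and it lies on the cycle q0 → q0.
Traversing that cycle any number of times yields accepted strings of unbounded length, so the language is infinite.

infinite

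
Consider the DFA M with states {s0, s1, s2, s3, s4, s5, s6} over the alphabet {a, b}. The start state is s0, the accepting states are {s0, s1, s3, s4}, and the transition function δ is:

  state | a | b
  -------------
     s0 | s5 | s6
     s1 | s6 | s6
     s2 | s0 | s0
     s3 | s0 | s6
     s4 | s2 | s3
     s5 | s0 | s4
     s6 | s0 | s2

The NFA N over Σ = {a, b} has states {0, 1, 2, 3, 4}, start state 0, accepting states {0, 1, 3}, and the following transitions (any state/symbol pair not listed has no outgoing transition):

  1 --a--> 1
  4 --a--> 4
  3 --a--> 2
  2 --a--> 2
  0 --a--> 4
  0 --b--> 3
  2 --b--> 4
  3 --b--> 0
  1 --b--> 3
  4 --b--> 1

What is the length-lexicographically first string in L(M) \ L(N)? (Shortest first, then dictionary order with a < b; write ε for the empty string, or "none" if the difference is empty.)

aa

The string aa is accepted by M but not by N.
No shorter string lies in the difference, and aa is the lexicographically first length-2 string in L(M) \ L(N).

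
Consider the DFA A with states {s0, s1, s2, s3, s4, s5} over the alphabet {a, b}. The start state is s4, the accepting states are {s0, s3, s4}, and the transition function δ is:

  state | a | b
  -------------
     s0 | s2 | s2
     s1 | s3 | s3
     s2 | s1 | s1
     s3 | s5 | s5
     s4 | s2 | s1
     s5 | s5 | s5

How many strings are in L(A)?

7

The useful subgraph on states {s1, s2, s3, s4} is acyclic, so L(A) is finite; the longest accepting path visits 4 useful states, giving maximum string length 3.
Counting accepting paths from s4 by length: 1 of length 0, 2 of length 2, 4 of length 3. Total 7.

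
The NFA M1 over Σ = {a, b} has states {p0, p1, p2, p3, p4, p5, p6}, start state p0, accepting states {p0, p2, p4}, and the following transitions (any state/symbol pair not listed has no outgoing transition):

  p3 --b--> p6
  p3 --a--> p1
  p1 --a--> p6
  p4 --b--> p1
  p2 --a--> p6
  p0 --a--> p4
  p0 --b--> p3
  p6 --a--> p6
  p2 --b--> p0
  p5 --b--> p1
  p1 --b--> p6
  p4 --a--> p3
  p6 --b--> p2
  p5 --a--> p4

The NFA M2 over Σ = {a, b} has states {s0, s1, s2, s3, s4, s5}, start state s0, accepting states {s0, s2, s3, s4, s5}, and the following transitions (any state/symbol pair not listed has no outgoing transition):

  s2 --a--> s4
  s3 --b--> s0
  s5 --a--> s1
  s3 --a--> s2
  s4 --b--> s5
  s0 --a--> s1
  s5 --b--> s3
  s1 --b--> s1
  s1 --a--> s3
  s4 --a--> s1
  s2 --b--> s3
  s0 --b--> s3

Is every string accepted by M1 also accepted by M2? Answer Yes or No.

The string a is in L(M1) but not in L(M2).
So L(M1) ⊄ L(M2).

No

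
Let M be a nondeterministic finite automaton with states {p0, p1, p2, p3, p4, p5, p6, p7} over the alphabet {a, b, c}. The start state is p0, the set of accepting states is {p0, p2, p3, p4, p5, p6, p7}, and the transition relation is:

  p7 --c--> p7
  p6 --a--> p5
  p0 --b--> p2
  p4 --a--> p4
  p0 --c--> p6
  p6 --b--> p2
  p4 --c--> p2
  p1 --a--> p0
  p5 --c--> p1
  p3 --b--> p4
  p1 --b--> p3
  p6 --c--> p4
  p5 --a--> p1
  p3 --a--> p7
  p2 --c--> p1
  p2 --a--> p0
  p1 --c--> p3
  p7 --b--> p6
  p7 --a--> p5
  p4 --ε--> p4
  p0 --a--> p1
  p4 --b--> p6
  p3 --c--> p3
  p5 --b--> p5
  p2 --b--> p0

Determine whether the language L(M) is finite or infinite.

State p0 is reachable from the start and can reach an accepting state, and it lies on the cycle p0 → p1 → p0.
Traversing that cycle any number of times yields accepted strings of unbounded length, so the language is infinite.

infinite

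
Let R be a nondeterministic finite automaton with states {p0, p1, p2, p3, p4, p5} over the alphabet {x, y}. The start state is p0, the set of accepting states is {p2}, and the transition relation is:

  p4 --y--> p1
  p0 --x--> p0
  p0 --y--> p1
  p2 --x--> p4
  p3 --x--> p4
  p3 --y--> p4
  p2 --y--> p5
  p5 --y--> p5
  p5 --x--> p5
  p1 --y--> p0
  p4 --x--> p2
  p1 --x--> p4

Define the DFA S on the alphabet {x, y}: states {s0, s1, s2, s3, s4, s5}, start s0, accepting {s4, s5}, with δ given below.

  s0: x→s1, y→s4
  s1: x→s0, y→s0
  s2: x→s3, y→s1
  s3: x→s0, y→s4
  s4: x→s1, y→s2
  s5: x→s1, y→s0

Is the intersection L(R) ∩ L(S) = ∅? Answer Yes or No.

Exploring the product automaton R × S from the start pair (p0, s0), following both machines on each input symbol, reaches 19 state pairs: (p0, s0), (p0, s1), (p1, s4), (p1, s0), (p4, s1), (p0, s2), (p0, s4), (p2, s0), (p0, s3), (p1, s1), (p1, s2), (p5, s4), (p4, s0), (p4, s3), (p5, s1), (p5, s2), (p2, s1), (p5, s0), (p5, s3).
R accepts in {p2} and S accepts in {s4, s5}; no reachable pair has both components accepting, so no string drives both machines to acceptance simultaneously and L(R) ∩ L(S) = ∅.
So no string is accepted by both, and the intersection is empty.

Yes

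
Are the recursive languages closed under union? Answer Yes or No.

Run a decider for L₁ and then a decider for L₂ on the input and accept if either accepts; both sub-runs halt, so this is again a decider.
So the recursive languages are closed under union.

Yes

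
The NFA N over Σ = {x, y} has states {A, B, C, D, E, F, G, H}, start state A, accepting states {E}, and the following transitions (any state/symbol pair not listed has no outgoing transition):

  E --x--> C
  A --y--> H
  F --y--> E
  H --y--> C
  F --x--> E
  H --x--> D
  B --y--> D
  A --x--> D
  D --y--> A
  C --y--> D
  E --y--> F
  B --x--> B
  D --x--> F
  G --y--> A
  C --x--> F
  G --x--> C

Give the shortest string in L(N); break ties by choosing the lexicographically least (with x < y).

xxx

A breadth-first search from A reaches an accepting state first via the path A → D → F → E on input xxx.
No string of length < 3 is accepted (BFS exhausts all shorter strings without reaching an accepting state), and xxx is the lexicographically least accepting string of length 3.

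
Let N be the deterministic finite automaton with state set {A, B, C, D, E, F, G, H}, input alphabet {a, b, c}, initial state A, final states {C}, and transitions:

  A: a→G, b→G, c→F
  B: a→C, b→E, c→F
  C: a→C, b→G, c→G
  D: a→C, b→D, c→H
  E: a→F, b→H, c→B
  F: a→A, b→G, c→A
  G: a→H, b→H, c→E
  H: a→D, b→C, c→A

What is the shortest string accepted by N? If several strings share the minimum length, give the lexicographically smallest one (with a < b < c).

A breadth-first search from A reaches an accepting state first via the path A → G → H → C on input aab.
No string of length < 3 is accepted (BFS exhausts all shorter strings without reaching an accepting state), and aab is the lexicographically least accepting string of length 3.

aab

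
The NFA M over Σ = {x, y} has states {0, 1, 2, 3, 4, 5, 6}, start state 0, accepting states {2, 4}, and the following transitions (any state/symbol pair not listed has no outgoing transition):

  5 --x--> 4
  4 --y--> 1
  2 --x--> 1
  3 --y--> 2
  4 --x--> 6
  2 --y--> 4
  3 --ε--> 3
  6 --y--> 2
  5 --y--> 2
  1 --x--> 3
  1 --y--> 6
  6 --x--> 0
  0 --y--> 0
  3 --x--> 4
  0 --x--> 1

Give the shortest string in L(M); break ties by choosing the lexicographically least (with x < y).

A breadth-first search from 0 reaches an accepting state first via the path 0 → 1 → 3 → 4 on input xxx.
No string of length < 3 is accepted (BFS exhausts all shorter strings without reaching an accepting state), and xxx is the lexicographically least accepting string of length 3.

xxx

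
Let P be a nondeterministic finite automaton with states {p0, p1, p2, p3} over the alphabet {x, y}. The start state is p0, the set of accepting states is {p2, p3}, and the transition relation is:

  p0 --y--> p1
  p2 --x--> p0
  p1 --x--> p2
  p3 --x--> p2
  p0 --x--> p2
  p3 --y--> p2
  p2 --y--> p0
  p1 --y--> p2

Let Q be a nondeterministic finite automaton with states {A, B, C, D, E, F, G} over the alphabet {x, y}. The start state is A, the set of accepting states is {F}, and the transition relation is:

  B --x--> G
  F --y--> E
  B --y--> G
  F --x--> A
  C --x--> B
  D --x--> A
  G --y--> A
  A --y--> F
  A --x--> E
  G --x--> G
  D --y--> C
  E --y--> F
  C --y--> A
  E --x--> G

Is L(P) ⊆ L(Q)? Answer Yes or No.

The string x is in L(P) but not in L(Q).
So L(P) ⊄ L(Q).

No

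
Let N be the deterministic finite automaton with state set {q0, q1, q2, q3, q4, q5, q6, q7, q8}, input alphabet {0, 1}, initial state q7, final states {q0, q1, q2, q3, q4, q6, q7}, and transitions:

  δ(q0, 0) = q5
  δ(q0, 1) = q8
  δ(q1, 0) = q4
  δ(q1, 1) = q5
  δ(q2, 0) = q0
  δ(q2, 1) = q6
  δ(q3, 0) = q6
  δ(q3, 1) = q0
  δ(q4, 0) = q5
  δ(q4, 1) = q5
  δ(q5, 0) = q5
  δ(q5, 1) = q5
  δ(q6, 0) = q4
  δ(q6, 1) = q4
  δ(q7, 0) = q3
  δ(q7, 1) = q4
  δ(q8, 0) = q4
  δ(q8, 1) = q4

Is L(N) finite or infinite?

The useful states (reachable from q7 and able to reach an accepting state) are {q0, q3, q4, q6, q7, q8}.
Restricted to these states the transition graph has no cycle, so every accepting path has bounded length and L is finite.

finite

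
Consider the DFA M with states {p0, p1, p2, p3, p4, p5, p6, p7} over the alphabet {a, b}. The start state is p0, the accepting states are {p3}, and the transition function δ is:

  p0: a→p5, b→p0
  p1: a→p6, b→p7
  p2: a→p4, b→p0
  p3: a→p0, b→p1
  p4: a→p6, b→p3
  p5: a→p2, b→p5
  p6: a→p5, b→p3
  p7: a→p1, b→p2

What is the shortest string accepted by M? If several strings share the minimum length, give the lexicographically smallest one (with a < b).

aaab

A breadth-first search from p0 reaches an accepting state first via the path p0 → p5 → p2 → p4 → p3 on input aaab.
No string of length < 4 is accepted (BFS exhausts all shorter strings without reaching an accepting state), and aaab is the lexicographically least accepting string of length 4.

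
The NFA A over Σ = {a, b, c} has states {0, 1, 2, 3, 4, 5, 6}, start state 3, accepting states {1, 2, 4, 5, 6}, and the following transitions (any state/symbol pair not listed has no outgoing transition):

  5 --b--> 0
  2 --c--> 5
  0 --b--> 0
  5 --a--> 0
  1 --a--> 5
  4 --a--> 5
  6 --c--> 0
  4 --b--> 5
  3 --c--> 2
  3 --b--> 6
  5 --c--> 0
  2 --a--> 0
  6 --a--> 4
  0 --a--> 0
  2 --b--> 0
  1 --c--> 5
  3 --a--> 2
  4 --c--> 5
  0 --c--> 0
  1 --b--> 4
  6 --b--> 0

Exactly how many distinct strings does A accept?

The useful subgraph on states {2, 3, 4, 5, 6} is acyclic, so L(A) is finite; the longest accepting path visits 4 useful states, giving maximum string length 3.
Counting accepting paths from 3 by length: 3 of length 1, 3 of length 2, 3 of length 3. Total 9.

9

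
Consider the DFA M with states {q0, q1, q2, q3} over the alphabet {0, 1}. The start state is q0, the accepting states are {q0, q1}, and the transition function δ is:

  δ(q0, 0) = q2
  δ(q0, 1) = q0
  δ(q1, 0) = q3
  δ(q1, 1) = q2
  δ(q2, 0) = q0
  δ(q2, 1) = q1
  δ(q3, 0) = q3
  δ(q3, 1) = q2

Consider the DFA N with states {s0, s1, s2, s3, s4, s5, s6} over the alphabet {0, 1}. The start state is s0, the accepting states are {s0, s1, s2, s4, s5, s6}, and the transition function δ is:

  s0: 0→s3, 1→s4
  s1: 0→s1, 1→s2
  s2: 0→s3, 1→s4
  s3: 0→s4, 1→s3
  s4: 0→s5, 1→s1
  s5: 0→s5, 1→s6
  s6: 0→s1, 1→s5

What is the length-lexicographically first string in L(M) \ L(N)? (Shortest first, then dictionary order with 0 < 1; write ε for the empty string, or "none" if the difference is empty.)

01

The string 01 is accepted by M but not by N.
No shorter string lies in the difference, and 01 is the lexicographically first length-2 string in L(M) \ L(N).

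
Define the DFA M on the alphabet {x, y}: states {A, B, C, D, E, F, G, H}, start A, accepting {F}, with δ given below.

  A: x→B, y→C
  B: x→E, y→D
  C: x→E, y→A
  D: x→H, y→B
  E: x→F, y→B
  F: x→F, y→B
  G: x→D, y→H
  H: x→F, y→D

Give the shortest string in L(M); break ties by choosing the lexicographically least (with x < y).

A breadth-first search from A reaches an accepting state first via the path A → B → E → F on input xxx.
No string of length < 3 is accepted (BFS exhausts all shorter strings without reaching an accepting state), and xxx is the lexicographically least accepting string of length 3.

xxx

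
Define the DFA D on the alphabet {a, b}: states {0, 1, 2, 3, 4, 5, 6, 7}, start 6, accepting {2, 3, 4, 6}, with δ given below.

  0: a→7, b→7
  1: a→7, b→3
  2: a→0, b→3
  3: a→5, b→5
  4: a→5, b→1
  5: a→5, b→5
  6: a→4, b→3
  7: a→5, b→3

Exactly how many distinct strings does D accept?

The useful subgraph on states {1, 3, 4, 6, 7} is acyclic, so L(D) is finite; the longest accepting path visits 5 useful states, giving maximum string length 4.
Counting accepting paths from 6 by length: 1 of length 0, 2 of length 1, 1 of length 3, 1 of length 4. Total 5.

5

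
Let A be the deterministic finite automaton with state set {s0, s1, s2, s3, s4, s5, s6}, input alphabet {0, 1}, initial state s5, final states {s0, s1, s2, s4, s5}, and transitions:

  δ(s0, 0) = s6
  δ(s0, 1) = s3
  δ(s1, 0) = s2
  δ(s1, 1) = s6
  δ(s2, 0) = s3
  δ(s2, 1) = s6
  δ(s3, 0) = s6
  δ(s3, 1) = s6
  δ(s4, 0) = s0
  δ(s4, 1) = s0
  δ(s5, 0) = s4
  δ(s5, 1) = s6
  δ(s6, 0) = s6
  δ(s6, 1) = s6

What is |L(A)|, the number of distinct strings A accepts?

The useful subgraph on states {s0, s4, s5} is acyclic, so L(A) is finite; the longest accepting path visits 3 useful states, giving maximum string length 2.
Counting accepting paths from s5 by length: 1 of length 0, 1 of length 1, 2 of length 2. Total 4.

4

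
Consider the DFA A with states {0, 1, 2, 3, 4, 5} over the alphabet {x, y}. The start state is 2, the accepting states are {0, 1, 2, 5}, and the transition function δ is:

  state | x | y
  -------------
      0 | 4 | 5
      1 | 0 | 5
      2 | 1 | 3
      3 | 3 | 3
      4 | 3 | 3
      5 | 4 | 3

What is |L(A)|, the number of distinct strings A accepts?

The useful subgraph on states {0, 1, 2, 5} is acyclic, so L(A) is finite; the longest accepting path visits 4 useful states, giving maximum string length 3.
Counting accepting paths from 2 by length: 1 of length 0, 1 of length 1, 2 of length 2, 1 of length 3. Total 5.

5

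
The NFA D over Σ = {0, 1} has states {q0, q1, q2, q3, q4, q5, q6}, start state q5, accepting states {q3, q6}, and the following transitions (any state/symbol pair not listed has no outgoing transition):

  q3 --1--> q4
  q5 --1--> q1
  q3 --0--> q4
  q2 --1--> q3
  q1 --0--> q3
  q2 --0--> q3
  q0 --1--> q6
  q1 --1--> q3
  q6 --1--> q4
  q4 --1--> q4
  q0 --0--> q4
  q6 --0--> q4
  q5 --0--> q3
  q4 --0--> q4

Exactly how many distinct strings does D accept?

3

The useful subgraph on states {q1, q3, q5} is acyclic, so L(D) is finite; the longest accepting path visits 3 useful states, giving maximum string length 2.
Counting accepting paths from q5 by length: 1 of length 1, 2 of length 2. Total 3.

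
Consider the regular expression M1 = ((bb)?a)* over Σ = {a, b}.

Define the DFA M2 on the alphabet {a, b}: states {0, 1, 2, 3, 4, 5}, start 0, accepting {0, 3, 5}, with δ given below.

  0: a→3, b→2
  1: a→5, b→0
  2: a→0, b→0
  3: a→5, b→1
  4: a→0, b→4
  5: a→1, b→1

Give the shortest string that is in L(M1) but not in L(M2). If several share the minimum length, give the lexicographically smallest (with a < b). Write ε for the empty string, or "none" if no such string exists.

The string aaa is accepted by M1 but not by M2.
No shorter string lies in the difference, and aaa is the lexicographically first length-3 string in L(M1) \ L(M2).

aaa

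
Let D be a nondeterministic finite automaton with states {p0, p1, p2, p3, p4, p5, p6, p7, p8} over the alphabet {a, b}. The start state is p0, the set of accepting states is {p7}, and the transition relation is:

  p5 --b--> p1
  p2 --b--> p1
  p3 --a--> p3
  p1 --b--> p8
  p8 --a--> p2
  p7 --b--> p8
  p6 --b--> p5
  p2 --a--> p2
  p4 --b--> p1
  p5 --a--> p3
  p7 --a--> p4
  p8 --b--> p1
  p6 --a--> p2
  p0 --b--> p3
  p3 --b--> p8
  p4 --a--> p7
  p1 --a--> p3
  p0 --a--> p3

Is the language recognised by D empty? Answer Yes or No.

The states reachable from the start state are {p0, p1, p2, p3, p8}.
None of the accepting states {p7} is reachable, so no string is accepted and L(D) = ∅.

Yes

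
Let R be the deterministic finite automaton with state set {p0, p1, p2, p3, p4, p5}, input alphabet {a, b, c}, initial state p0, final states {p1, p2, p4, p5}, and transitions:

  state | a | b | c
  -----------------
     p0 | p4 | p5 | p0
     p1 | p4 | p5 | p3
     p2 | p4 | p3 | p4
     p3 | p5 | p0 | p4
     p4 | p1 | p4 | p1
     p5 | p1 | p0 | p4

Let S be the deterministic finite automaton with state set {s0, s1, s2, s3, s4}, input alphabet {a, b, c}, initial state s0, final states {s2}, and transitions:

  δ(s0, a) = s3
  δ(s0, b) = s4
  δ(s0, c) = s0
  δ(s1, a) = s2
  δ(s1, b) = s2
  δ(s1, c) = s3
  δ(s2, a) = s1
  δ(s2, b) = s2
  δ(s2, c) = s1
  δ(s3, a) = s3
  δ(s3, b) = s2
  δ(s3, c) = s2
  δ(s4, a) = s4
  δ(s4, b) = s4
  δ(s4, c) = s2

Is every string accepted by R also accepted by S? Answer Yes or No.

The string a is in L(R) but not in L(S).
So L(R) ⊄ L(S).

No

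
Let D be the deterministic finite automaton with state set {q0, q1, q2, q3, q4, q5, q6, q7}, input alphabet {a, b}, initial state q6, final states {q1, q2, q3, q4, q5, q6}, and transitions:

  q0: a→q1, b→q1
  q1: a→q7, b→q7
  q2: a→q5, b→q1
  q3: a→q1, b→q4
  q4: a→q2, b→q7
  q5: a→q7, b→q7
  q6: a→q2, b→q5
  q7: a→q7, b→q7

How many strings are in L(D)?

The useful subgraph on states {q1, q2, q5, q6} is acyclic, so L(D) is finite; the longest accepting path visits 3 useful states, giving maximum string length 2.
Counting accepting paths from q6 by length: 1 of length 0, 2 of length 1, 2 of length 2. Total 5.

5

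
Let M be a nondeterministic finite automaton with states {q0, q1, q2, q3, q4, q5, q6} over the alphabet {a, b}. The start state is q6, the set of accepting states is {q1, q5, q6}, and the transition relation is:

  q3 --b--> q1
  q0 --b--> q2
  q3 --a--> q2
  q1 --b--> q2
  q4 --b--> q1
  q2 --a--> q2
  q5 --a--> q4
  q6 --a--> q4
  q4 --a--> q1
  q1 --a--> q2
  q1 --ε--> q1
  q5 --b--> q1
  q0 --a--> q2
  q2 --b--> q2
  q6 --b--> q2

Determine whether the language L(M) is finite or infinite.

The useful states (reachable from q6 and able to reach an accepting state) are {q1, q4, q6}.
Restricted to these states the transition graph has no cycle, so every accepting path has bounded length and L is finite.

finite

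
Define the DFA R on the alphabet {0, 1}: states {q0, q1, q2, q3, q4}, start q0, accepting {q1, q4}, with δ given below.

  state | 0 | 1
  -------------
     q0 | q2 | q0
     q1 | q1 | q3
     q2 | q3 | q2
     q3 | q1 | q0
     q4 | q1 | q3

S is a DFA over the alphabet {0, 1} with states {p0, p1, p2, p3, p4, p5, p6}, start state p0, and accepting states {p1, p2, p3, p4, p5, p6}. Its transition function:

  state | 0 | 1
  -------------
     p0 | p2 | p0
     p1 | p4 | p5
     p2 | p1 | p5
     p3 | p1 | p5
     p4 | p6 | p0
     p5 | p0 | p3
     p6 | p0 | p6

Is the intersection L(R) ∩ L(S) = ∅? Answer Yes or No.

The string 000 is accepted by both R and S.
Hence L(R) ∩ L(S) ≠ ∅.

No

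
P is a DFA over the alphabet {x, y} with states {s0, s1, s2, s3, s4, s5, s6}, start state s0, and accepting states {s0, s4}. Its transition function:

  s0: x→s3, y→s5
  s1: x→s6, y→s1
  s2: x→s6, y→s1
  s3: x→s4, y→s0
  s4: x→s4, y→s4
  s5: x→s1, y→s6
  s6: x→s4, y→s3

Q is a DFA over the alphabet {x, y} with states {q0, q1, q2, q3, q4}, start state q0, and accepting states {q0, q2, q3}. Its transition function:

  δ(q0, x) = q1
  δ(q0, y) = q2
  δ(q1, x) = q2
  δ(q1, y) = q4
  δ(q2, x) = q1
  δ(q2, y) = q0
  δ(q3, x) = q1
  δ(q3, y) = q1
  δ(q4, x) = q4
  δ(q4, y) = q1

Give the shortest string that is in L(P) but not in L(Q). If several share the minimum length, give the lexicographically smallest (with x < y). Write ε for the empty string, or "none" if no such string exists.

The string xy is accepted by P but not by Q.
No shorter string lies in the difference, and xy is the lexicographically first length-2 string in L(P) \ L(Q).

xy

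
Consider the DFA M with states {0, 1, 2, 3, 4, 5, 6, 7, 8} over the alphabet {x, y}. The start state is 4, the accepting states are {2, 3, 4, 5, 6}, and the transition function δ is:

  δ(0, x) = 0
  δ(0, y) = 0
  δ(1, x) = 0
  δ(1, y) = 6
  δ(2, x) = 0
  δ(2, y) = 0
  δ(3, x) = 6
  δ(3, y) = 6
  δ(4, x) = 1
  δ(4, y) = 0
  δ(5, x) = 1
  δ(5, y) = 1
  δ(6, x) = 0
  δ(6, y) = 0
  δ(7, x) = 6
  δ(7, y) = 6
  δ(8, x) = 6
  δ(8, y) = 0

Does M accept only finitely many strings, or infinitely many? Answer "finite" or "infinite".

finite

The useful states (reachable from 4 and able to reach an accepting state) are {1, 4, 6}.
Restricted to these states the transition graph has no cycle, so every accepting path has bounded length and L is finite.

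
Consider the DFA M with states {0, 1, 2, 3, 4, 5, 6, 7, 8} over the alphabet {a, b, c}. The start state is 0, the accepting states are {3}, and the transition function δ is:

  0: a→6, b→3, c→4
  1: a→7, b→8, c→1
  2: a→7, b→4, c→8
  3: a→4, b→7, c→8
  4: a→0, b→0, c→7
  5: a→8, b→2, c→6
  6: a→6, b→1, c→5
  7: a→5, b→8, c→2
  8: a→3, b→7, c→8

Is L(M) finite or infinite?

infinite

State 8 is reachable from the start and can reach an accepting state, and it lies on the cycle 8 → 8.
Traversing that cycle any number of times yields accepted strings of unbounded length, so the language is infinite.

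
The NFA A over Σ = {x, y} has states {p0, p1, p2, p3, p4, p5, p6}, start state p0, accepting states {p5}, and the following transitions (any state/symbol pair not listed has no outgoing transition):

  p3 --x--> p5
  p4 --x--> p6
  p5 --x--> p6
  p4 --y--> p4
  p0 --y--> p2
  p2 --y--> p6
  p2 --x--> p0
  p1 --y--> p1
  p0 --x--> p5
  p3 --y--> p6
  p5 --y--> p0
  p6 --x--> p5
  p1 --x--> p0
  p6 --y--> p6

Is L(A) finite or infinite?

State p0 is reachable from the start and can reach an accepting state, and it lies on the cycle p0 → p2 → p0.
Traversing that cycle any number of times yields accepted strings of unbounded length, so the language is infinite.

infinite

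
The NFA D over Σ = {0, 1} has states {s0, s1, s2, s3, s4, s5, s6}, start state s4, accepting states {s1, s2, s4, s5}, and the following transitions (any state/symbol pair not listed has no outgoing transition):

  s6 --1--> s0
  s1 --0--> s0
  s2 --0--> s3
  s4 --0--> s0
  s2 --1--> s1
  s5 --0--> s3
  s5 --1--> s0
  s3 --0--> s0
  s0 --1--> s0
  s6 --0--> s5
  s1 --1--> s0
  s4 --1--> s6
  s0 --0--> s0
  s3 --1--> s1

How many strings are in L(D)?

3

The useful subgraph on states {s1, s3, s4, s5, s6} is acyclic, so L(D) is finite; the longest accepting path visits 5 useful states, giving maximum string length 4.
Counting accepting paths from s4 by length: 1 of length 0, 1 of length 2, 1 of length 4. Total 3.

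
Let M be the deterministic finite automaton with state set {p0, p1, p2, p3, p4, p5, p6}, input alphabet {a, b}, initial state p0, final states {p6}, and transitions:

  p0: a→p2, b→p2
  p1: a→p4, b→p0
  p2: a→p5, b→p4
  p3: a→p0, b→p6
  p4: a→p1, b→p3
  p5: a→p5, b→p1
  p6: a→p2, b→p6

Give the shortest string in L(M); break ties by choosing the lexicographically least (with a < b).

abbb

A breadth-first search from p0 reaches an accepting state first via the path p0 → p2 → p4 → p3 → p6 on input abbb.
No string of length < 4 is accepted (BFS exhausts all shorter strings without reaching an accepting state), and abbb is the lexicographically least accepting string of length 4.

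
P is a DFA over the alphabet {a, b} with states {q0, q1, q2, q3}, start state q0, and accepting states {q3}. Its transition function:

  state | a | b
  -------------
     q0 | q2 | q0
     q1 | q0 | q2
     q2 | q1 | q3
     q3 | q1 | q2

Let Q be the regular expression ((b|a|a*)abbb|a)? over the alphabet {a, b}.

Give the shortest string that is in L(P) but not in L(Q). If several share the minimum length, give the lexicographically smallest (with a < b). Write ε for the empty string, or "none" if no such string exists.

ab

The string ab is accepted by P but not by Q.
No shorter string lies in the difference, and ab is the lexicographically first length-2 string in L(P) \ L(Q).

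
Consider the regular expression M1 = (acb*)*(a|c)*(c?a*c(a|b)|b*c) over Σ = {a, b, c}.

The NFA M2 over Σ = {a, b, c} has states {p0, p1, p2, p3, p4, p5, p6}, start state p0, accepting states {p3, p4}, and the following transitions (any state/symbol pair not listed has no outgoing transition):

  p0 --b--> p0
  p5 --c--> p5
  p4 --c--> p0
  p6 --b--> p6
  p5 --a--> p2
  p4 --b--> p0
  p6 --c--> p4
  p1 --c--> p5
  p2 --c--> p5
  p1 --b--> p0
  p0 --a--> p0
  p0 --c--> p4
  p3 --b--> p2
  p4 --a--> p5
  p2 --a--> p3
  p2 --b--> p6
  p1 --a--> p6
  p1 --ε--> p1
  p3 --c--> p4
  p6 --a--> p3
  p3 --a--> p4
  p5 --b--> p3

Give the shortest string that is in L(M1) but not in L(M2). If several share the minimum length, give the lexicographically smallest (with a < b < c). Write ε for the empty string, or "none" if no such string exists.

The string ca is accepted by M1 but not by M2.
No shorter string lies in the difference, and ca is the lexicographically first length-2 string in L(M1) \ L(M2).

ca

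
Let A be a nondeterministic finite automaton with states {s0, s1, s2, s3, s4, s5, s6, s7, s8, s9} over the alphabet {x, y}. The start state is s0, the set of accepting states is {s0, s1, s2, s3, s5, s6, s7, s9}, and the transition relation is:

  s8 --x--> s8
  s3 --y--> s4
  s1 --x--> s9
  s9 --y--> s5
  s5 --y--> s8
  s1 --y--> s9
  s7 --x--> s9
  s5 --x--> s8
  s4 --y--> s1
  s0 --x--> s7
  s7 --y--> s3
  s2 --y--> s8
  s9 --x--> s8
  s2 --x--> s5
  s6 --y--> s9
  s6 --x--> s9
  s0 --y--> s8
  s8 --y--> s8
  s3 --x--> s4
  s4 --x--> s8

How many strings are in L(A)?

The useful subgraph on states {s0, s1, s3, s4, s5, s7, s9} is acyclic, so L(A) is finite; the longest accepting path visits 7 useful states, giving maximum string length 6.
Counting accepting paths from s0 by length: 1 of length 0, 1 of length 1, 2 of length 2, 1 of length 3, 2 of length 4, 4 of length 5, 4 of length 6. Total 15.

15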